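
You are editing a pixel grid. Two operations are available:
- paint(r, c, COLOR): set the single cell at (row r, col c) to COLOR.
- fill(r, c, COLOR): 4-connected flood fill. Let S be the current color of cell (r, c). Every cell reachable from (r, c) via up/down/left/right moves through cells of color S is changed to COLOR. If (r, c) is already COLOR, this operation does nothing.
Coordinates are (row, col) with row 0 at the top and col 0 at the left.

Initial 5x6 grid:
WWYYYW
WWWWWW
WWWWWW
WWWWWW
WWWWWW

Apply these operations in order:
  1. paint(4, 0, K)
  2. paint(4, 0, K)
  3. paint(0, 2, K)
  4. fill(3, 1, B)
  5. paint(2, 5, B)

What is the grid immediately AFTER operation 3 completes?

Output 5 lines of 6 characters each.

After op 1 paint(4,0,K):
WWYYYW
WWWWWW
WWWWWW
WWWWWW
KWWWWW
After op 2 paint(4,0,K):
WWYYYW
WWWWWW
WWWWWW
WWWWWW
KWWWWW
After op 3 paint(0,2,K):
WWKYYW
WWWWWW
WWWWWW
WWWWWW
KWWWWW

Answer: WWKYYW
WWWWWW
WWWWWW
WWWWWW
KWWWWW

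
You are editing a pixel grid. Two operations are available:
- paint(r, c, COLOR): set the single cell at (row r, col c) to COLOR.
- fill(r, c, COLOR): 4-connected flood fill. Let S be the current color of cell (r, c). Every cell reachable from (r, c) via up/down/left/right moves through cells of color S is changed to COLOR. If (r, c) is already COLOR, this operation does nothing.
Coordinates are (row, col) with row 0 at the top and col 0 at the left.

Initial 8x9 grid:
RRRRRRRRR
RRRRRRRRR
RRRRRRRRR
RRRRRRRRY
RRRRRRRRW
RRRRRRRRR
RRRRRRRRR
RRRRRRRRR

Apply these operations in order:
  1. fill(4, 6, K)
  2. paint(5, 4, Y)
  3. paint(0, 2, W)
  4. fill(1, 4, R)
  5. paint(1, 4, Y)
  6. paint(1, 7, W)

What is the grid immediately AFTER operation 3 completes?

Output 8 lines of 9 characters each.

Answer: KKWKKKKKK
KKKKKKKKK
KKKKKKKKK
KKKKKKKKY
KKKKKKKKW
KKKKYKKKK
KKKKKKKKK
KKKKKKKKK

Derivation:
After op 1 fill(4,6,K) [70 cells changed]:
KKKKKKKKK
KKKKKKKKK
KKKKKKKKK
KKKKKKKKY
KKKKKKKKW
KKKKKKKKK
KKKKKKKKK
KKKKKKKKK
After op 2 paint(5,4,Y):
KKKKKKKKK
KKKKKKKKK
KKKKKKKKK
KKKKKKKKY
KKKKKKKKW
KKKKYKKKK
KKKKKKKKK
KKKKKKKKK
After op 3 paint(0,2,W):
KKWKKKKKK
KKKKKKKKK
KKKKKKKKK
KKKKKKKKY
KKKKKKKKW
KKKKYKKKK
KKKKKKKKK
KKKKKKKKK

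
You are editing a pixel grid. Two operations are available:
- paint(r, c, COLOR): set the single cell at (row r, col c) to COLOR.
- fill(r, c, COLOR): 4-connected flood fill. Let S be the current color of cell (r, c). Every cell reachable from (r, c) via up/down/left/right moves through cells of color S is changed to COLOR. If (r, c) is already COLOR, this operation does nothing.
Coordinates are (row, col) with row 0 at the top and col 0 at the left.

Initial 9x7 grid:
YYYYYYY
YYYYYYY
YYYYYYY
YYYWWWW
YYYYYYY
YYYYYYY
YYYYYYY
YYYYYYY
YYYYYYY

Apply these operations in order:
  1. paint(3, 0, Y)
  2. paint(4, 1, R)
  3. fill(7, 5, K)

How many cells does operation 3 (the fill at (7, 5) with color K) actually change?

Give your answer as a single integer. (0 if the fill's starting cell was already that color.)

Answer: 58

Derivation:
After op 1 paint(3,0,Y):
YYYYYYY
YYYYYYY
YYYYYYY
YYYWWWW
YYYYYYY
YYYYYYY
YYYYYYY
YYYYYYY
YYYYYYY
After op 2 paint(4,1,R):
YYYYYYY
YYYYYYY
YYYYYYY
YYYWWWW
YRYYYYY
YYYYYYY
YYYYYYY
YYYYYYY
YYYYYYY
After op 3 fill(7,5,K) [58 cells changed]:
KKKKKKK
KKKKKKK
KKKKKKK
KKKWWWW
KRKKKKK
KKKKKKK
KKKKKKK
KKKKKKK
KKKKKKK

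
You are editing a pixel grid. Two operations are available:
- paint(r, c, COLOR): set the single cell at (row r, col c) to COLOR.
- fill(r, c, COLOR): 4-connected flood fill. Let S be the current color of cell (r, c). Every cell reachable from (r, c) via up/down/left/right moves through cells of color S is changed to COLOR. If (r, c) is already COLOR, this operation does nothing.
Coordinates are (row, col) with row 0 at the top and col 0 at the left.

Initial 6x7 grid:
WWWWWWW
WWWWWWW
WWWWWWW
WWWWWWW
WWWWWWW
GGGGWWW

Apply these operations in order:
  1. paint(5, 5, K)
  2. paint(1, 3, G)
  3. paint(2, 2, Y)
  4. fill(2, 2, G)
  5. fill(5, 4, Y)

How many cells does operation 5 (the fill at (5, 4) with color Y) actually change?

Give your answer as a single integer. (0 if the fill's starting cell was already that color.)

After op 1 paint(5,5,K):
WWWWWWW
WWWWWWW
WWWWWWW
WWWWWWW
WWWWWWW
GGGGWKW
After op 2 paint(1,3,G):
WWWWWWW
WWWGWWW
WWWWWWW
WWWWWWW
WWWWWWW
GGGGWKW
After op 3 paint(2,2,Y):
WWWWWWW
WWWGWWW
WWYWWWW
WWWWWWW
WWWWWWW
GGGGWKW
After op 4 fill(2,2,G) [1 cells changed]:
WWWWWWW
WWWGWWW
WWGWWWW
WWWWWWW
WWWWWWW
GGGGWKW
After op 5 fill(5,4,Y) [35 cells changed]:
YYYYYYY
YYYGYYY
YYGYYYY
YYYYYYY
YYYYYYY
GGGGYKY

Answer: 35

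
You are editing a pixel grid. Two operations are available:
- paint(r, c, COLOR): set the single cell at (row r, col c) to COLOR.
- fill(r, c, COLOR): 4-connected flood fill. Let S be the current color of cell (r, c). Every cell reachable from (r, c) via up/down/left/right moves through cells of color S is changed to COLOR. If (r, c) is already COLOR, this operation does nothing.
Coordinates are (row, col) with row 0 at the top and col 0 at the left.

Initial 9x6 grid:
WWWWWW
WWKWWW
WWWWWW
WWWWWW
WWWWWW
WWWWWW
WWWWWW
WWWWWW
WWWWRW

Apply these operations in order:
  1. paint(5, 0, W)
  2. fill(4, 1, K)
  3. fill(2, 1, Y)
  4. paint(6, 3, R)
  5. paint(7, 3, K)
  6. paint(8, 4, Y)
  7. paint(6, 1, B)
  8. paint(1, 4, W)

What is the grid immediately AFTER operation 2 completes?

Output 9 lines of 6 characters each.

After op 1 paint(5,0,W):
WWWWWW
WWKWWW
WWWWWW
WWWWWW
WWWWWW
WWWWWW
WWWWWW
WWWWWW
WWWWRW
After op 2 fill(4,1,K) [52 cells changed]:
KKKKKK
KKKKKK
KKKKKK
KKKKKK
KKKKKK
KKKKKK
KKKKKK
KKKKKK
KKKKRK

Answer: KKKKKK
KKKKKK
KKKKKK
KKKKKK
KKKKKK
KKKKKK
KKKKKK
KKKKKK
KKKKRK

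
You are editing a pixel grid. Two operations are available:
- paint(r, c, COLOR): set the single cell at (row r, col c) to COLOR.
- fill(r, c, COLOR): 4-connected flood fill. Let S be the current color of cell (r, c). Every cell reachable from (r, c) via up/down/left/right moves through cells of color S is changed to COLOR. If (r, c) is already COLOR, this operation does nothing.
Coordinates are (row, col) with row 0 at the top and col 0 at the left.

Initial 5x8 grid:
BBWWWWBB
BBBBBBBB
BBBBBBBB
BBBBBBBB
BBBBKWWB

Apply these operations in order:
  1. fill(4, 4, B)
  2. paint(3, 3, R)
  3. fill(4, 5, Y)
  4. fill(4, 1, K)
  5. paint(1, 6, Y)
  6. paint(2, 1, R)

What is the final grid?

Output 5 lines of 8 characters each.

Answer: KKWWWWKK
KKKKKKYK
KRKKKKKK
KKKRKKKK
KKKKKYYK

Derivation:
After op 1 fill(4,4,B) [1 cells changed]:
BBWWWWBB
BBBBBBBB
BBBBBBBB
BBBBBBBB
BBBBBWWB
After op 2 paint(3,3,R):
BBWWWWBB
BBBBBBBB
BBBBBBBB
BBBRBBBB
BBBBBWWB
After op 3 fill(4,5,Y) [2 cells changed]:
BBWWWWBB
BBBBBBBB
BBBBBBBB
BBBRBBBB
BBBBBYYB
After op 4 fill(4,1,K) [33 cells changed]:
KKWWWWKK
KKKKKKKK
KKKKKKKK
KKKRKKKK
KKKKKYYK
After op 5 paint(1,6,Y):
KKWWWWKK
KKKKKKYK
KKKKKKKK
KKKRKKKK
KKKKKYYK
After op 6 paint(2,1,R):
KKWWWWKK
KKKKKKYK
KRKKKKKK
KKKRKKKK
KKKKKYYK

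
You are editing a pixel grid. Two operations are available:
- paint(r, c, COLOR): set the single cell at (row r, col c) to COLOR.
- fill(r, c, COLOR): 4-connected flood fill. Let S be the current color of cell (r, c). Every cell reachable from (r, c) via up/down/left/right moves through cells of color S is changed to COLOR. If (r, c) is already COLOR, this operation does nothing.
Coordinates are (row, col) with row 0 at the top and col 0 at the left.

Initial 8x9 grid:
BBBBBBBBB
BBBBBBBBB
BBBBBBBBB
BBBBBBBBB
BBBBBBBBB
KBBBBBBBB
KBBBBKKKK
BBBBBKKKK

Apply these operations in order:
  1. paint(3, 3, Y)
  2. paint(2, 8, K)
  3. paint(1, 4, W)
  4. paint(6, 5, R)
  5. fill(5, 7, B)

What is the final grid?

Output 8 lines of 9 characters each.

After op 1 paint(3,3,Y):
BBBBBBBBB
BBBBBBBBB
BBBBBBBBB
BBBYBBBBB
BBBBBBBBB
KBBBBBBBB
KBBBBKKKK
BBBBBKKKK
After op 2 paint(2,8,K):
BBBBBBBBB
BBBBBBBBB
BBBBBBBBK
BBBYBBBBB
BBBBBBBBB
KBBBBBBBB
KBBBBKKKK
BBBBBKKKK
After op 3 paint(1,4,W):
BBBBBBBBB
BBBBWBBBB
BBBBBBBBK
BBBYBBBBB
BBBBBBBBB
KBBBBBBBB
KBBBBKKKK
BBBBBKKKK
After op 4 paint(6,5,R):
BBBBBBBBB
BBBBWBBBB
BBBBBBBBK
BBBYBBBBB
BBBBBBBBB
KBBBBBBBB
KBBBBRKKK
BBBBBKKKK
After op 5 fill(5,7,B) [0 cells changed]:
BBBBBBBBB
BBBBWBBBB
BBBBBBBBK
BBBYBBBBB
BBBBBBBBB
KBBBBBBBB
KBBBBRKKK
BBBBBKKKK

Answer: BBBBBBBBB
BBBBWBBBB
BBBBBBBBK
BBBYBBBBB
BBBBBBBBB
KBBBBBBBB
KBBBBRKKK
BBBBBKKKK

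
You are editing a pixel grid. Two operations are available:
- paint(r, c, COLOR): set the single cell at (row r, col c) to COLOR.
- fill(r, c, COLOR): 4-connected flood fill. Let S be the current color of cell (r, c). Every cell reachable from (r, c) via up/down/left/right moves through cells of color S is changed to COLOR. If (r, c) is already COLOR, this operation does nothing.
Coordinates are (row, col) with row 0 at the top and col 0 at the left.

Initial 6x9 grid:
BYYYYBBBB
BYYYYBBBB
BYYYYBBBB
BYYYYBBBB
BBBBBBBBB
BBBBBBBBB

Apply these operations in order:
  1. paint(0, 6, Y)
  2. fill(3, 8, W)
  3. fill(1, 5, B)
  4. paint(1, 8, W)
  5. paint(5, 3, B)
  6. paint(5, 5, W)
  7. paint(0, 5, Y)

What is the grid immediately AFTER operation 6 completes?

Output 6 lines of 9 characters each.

After op 1 paint(0,6,Y):
BYYYYBYBB
BYYYYBBBB
BYYYYBBBB
BYYYYBBBB
BBBBBBBBB
BBBBBBBBB
After op 2 fill(3,8,W) [37 cells changed]:
WYYYYWYWW
WYYYYWWWW
WYYYYWWWW
WYYYYWWWW
WWWWWWWWW
WWWWWWWWW
After op 3 fill(1,5,B) [37 cells changed]:
BYYYYBYBB
BYYYYBBBB
BYYYYBBBB
BYYYYBBBB
BBBBBBBBB
BBBBBBBBB
After op 4 paint(1,8,W):
BYYYYBYBB
BYYYYBBBW
BYYYYBBBB
BYYYYBBBB
BBBBBBBBB
BBBBBBBBB
After op 5 paint(5,3,B):
BYYYYBYBB
BYYYYBBBW
BYYYYBBBB
BYYYYBBBB
BBBBBBBBB
BBBBBBBBB
After op 6 paint(5,5,W):
BYYYYBYBB
BYYYYBBBW
BYYYYBBBB
BYYYYBBBB
BBBBBBBBB
BBBBBWBBB

Answer: BYYYYBYBB
BYYYYBBBW
BYYYYBBBB
BYYYYBBBB
BBBBBBBBB
BBBBBWBBB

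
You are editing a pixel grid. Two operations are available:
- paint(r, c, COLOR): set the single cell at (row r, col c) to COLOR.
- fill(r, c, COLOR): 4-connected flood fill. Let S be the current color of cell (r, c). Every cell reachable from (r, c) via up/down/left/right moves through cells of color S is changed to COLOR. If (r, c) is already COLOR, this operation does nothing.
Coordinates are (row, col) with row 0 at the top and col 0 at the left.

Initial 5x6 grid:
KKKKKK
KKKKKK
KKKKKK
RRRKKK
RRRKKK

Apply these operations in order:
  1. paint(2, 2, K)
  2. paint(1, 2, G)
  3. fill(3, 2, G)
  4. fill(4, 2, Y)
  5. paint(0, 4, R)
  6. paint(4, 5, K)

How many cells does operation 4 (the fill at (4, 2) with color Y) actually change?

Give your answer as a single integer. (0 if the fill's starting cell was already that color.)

After op 1 paint(2,2,K):
KKKKKK
KKKKKK
KKKKKK
RRRKKK
RRRKKK
After op 2 paint(1,2,G):
KKKKKK
KKGKKK
KKKKKK
RRRKKK
RRRKKK
After op 3 fill(3,2,G) [6 cells changed]:
KKKKKK
KKGKKK
KKKKKK
GGGKKK
GGGKKK
After op 4 fill(4,2,Y) [6 cells changed]:
KKKKKK
KKGKKK
KKKKKK
YYYKKK
YYYKKK

Answer: 6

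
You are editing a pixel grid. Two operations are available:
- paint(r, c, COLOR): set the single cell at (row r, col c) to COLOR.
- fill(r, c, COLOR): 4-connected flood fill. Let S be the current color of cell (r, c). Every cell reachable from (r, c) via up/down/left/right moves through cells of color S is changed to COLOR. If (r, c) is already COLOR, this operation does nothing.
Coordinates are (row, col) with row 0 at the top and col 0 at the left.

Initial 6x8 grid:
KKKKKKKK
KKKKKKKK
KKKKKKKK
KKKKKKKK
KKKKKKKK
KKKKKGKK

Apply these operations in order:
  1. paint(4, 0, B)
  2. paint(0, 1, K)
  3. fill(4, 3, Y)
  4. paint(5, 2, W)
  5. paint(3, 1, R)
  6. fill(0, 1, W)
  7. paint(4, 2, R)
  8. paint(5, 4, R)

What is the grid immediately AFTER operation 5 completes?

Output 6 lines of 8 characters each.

Answer: YYYYYYYY
YYYYYYYY
YYYYYYYY
YRYYYYYY
BYYYYYYY
YYWYYGYY

Derivation:
After op 1 paint(4,0,B):
KKKKKKKK
KKKKKKKK
KKKKKKKK
KKKKKKKK
BKKKKKKK
KKKKKGKK
After op 2 paint(0,1,K):
KKKKKKKK
KKKKKKKK
KKKKKKKK
KKKKKKKK
BKKKKKKK
KKKKKGKK
After op 3 fill(4,3,Y) [46 cells changed]:
YYYYYYYY
YYYYYYYY
YYYYYYYY
YYYYYYYY
BYYYYYYY
YYYYYGYY
After op 4 paint(5,2,W):
YYYYYYYY
YYYYYYYY
YYYYYYYY
YYYYYYYY
BYYYYYYY
YYWYYGYY
After op 5 paint(3,1,R):
YYYYYYYY
YYYYYYYY
YYYYYYYY
YRYYYYYY
BYYYYYYY
YYWYYGYY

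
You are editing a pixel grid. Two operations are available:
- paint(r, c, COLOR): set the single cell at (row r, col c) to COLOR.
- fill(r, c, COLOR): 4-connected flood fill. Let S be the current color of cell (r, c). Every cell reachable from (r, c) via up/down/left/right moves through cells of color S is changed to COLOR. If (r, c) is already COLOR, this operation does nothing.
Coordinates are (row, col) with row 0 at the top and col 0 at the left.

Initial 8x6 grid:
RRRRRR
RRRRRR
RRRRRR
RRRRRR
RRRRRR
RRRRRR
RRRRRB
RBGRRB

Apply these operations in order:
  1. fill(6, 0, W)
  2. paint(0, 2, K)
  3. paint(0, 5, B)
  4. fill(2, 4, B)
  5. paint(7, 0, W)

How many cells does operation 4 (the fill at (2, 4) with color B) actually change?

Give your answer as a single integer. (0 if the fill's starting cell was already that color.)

After op 1 fill(6,0,W) [44 cells changed]:
WWWWWW
WWWWWW
WWWWWW
WWWWWW
WWWWWW
WWWWWW
WWWWWB
WBGWWB
After op 2 paint(0,2,K):
WWKWWW
WWWWWW
WWWWWW
WWWWWW
WWWWWW
WWWWWW
WWWWWB
WBGWWB
After op 3 paint(0,5,B):
WWKWWB
WWWWWW
WWWWWW
WWWWWW
WWWWWW
WWWWWW
WWWWWB
WBGWWB
After op 4 fill(2,4,B) [42 cells changed]:
BBKBBB
BBBBBB
BBBBBB
BBBBBB
BBBBBB
BBBBBB
BBBBBB
BBGBBB

Answer: 42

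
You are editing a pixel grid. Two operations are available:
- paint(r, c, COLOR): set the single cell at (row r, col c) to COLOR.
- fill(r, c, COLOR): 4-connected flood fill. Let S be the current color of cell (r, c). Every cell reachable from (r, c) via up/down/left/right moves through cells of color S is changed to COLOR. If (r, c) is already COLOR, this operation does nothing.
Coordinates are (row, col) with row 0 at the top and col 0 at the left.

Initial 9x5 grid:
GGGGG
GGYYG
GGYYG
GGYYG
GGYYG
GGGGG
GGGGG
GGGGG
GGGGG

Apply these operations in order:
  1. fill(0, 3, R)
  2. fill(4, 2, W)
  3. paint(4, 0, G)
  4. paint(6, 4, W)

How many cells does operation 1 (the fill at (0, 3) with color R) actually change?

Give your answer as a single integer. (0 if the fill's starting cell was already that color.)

After op 1 fill(0,3,R) [37 cells changed]:
RRRRR
RRYYR
RRYYR
RRYYR
RRYYR
RRRRR
RRRRR
RRRRR
RRRRR

Answer: 37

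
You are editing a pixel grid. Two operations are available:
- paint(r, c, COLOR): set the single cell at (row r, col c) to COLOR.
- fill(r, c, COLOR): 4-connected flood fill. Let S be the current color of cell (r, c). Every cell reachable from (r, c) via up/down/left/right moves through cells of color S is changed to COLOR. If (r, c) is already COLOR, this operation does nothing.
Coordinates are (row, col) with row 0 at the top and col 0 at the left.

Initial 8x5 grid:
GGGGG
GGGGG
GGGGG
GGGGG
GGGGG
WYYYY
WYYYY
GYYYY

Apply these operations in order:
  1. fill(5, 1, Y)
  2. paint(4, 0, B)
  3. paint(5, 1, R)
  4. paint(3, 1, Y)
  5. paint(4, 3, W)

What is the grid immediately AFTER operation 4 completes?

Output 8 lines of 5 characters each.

After op 1 fill(5,1,Y) [0 cells changed]:
GGGGG
GGGGG
GGGGG
GGGGG
GGGGG
WYYYY
WYYYY
GYYYY
After op 2 paint(4,0,B):
GGGGG
GGGGG
GGGGG
GGGGG
BGGGG
WYYYY
WYYYY
GYYYY
After op 3 paint(5,1,R):
GGGGG
GGGGG
GGGGG
GGGGG
BGGGG
WRYYY
WYYYY
GYYYY
After op 4 paint(3,1,Y):
GGGGG
GGGGG
GGGGG
GYGGG
BGGGG
WRYYY
WYYYY
GYYYY

Answer: GGGGG
GGGGG
GGGGG
GYGGG
BGGGG
WRYYY
WYYYY
GYYYY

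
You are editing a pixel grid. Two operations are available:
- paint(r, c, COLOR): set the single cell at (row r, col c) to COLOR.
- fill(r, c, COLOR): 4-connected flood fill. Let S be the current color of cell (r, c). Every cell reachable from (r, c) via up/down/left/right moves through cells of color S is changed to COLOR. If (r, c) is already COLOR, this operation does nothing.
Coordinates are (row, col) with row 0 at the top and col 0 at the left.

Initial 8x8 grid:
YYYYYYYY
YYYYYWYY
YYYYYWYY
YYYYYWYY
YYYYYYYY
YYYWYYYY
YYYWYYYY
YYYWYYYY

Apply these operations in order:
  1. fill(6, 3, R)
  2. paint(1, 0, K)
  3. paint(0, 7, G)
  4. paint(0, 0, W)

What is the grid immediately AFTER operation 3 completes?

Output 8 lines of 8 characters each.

Answer: YYYYYYYG
KYYYYWYY
YYYYYWYY
YYYYYWYY
YYYYYYYY
YYYRYYYY
YYYRYYYY
YYYRYYYY

Derivation:
After op 1 fill(6,3,R) [3 cells changed]:
YYYYYYYY
YYYYYWYY
YYYYYWYY
YYYYYWYY
YYYYYYYY
YYYRYYYY
YYYRYYYY
YYYRYYYY
After op 2 paint(1,0,K):
YYYYYYYY
KYYYYWYY
YYYYYWYY
YYYYYWYY
YYYYYYYY
YYYRYYYY
YYYRYYYY
YYYRYYYY
After op 3 paint(0,7,G):
YYYYYYYG
KYYYYWYY
YYYYYWYY
YYYYYWYY
YYYYYYYY
YYYRYYYY
YYYRYYYY
YYYRYYYY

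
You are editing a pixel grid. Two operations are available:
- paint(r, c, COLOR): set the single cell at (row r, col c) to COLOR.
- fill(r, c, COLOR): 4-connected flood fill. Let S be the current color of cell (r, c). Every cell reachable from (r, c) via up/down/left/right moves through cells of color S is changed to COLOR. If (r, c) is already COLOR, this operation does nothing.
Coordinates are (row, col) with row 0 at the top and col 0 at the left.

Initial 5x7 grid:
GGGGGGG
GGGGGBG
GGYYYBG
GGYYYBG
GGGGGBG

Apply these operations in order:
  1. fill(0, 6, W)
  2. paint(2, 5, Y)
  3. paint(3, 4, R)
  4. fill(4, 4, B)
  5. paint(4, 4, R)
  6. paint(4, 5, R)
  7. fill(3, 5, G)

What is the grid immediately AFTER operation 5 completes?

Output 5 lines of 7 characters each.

Answer: BBBBBBB
BBBBBBB
BBYYYYB
BBYYRBB
BBBBRBB

Derivation:
After op 1 fill(0,6,W) [25 cells changed]:
WWWWWWW
WWWWWBW
WWYYYBW
WWYYYBW
WWWWWBW
After op 2 paint(2,5,Y):
WWWWWWW
WWWWWBW
WWYYYYW
WWYYYBW
WWWWWBW
After op 3 paint(3,4,R):
WWWWWWW
WWWWWBW
WWYYYYW
WWYYRBW
WWWWWBW
After op 4 fill(4,4,B) [25 cells changed]:
BBBBBBB
BBBBBBB
BBYYYYB
BBYYRBB
BBBBBBB
After op 5 paint(4,4,R):
BBBBBBB
BBBBBBB
BBYYYYB
BBYYRBB
BBBBRBB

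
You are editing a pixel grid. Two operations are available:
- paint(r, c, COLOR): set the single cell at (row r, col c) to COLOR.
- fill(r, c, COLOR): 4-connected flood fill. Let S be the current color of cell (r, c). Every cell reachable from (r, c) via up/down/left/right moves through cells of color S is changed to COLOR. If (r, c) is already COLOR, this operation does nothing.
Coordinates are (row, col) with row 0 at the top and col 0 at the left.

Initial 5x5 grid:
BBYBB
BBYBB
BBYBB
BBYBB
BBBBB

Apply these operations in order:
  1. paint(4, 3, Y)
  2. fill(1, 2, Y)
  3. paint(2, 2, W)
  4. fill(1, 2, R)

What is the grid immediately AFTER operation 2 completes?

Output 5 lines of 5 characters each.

After op 1 paint(4,3,Y):
BBYBB
BBYBB
BBYBB
BBYBB
BBBYB
After op 2 fill(1,2,Y) [0 cells changed]:
BBYBB
BBYBB
BBYBB
BBYBB
BBBYB

Answer: BBYBB
BBYBB
BBYBB
BBYBB
BBBYB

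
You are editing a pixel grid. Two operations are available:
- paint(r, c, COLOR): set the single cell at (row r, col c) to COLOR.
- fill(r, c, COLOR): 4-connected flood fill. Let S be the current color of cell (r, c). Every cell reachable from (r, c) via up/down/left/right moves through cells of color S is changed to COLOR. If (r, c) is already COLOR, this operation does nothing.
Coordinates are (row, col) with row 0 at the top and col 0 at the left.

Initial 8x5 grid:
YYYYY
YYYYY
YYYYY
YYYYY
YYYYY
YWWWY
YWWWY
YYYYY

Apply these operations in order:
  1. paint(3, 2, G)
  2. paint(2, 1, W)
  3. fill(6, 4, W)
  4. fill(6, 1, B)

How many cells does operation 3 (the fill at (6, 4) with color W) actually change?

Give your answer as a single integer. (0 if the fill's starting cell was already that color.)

After op 1 paint(3,2,G):
YYYYY
YYYYY
YYYYY
YYGYY
YYYYY
YWWWY
YWWWY
YYYYY
After op 2 paint(2,1,W):
YYYYY
YYYYY
YWYYY
YYGYY
YYYYY
YWWWY
YWWWY
YYYYY
After op 3 fill(6,4,W) [32 cells changed]:
WWWWW
WWWWW
WWWWW
WWGWW
WWWWW
WWWWW
WWWWW
WWWWW

Answer: 32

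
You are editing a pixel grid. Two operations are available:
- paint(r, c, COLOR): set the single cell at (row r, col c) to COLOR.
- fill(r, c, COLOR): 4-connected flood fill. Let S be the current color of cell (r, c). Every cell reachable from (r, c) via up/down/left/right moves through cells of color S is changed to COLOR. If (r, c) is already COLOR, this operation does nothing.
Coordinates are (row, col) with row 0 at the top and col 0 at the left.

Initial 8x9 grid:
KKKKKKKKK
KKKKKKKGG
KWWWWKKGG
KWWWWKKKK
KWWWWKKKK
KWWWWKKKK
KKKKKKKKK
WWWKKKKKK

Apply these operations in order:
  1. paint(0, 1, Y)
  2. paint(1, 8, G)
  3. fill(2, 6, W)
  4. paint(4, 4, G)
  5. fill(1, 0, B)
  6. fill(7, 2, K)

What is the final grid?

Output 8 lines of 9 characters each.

Answer: KYKKKKKKK
KKKKKKKGG
KKKKKKKGG
KKKKKKKKK
KKKKGKKKK
KKKKKKKKK
KKKKKKKKK
KKKKKKKKK

Derivation:
After op 1 paint(0,1,Y):
KYKKKKKKK
KKKKKKKGG
KWWWWKKGG
KWWWWKKKK
KWWWWKKKK
KWWWWKKKK
KKKKKKKKK
WWWKKKKKK
After op 2 paint(1,8,G):
KYKKKKKKK
KKKKKKKGG
KWWWWKKGG
KWWWWKKKK
KWWWWKKKK
KWWWWKKKK
KKKKKKKKK
WWWKKKKKK
After op 3 fill(2,6,W) [48 cells changed]:
WYWWWWWWW
WWWWWWWGG
WWWWWWWGG
WWWWWWWWW
WWWWWWWWW
WWWWWWWWW
WWWWWWWWW
WWWWWWWWW
After op 4 paint(4,4,G):
WYWWWWWWW
WWWWWWWGG
WWWWWWWGG
WWWWWWWWW
WWWWGWWWW
WWWWWWWWW
WWWWWWWWW
WWWWWWWWW
After op 5 fill(1,0,B) [66 cells changed]:
BYBBBBBBB
BBBBBBBGG
BBBBBBBGG
BBBBBBBBB
BBBBGBBBB
BBBBBBBBB
BBBBBBBBB
BBBBBBBBB
After op 6 fill(7,2,K) [66 cells changed]:
KYKKKKKKK
KKKKKKKGG
KKKKKKKGG
KKKKKKKKK
KKKKGKKKK
KKKKKKKKK
KKKKKKKKK
KKKKKKKKK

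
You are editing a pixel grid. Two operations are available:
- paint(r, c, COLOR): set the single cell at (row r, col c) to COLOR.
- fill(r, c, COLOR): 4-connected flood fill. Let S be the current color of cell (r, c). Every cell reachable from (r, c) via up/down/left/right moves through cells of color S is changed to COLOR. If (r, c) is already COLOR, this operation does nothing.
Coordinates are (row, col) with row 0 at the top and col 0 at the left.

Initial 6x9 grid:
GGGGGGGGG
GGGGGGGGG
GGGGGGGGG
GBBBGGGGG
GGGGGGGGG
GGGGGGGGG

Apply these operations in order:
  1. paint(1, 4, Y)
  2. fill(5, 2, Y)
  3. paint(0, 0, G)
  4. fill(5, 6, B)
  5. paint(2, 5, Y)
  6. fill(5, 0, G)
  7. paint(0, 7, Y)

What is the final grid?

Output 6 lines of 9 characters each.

After op 1 paint(1,4,Y):
GGGGGGGGG
GGGGYGGGG
GGGGGGGGG
GBBBGGGGG
GGGGGGGGG
GGGGGGGGG
After op 2 fill(5,2,Y) [50 cells changed]:
YYYYYYYYY
YYYYYYYYY
YYYYYYYYY
YBBBYYYYY
YYYYYYYYY
YYYYYYYYY
After op 3 paint(0,0,G):
GYYYYYYYY
YYYYYYYYY
YYYYYYYYY
YBBBYYYYY
YYYYYYYYY
YYYYYYYYY
After op 4 fill(5,6,B) [50 cells changed]:
GBBBBBBBB
BBBBBBBBB
BBBBBBBBB
BBBBBBBBB
BBBBBBBBB
BBBBBBBBB
After op 5 paint(2,5,Y):
GBBBBBBBB
BBBBBBBBB
BBBBBYBBB
BBBBBBBBB
BBBBBBBBB
BBBBBBBBB
After op 6 fill(5,0,G) [52 cells changed]:
GGGGGGGGG
GGGGGGGGG
GGGGGYGGG
GGGGGGGGG
GGGGGGGGG
GGGGGGGGG
After op 7 paint(0,7,Y):
GGGGGGGYG
GGGGGGGGG
GGGGGYGGG
GGGGGGGGG
GGGGGGGGG
GGGGGGGGG

Answer: GGGGGGGYG
GGGGGGGGG
GGGGGYGGG
GGGGGGGGG
GGGGGGGGG
GGGGGGGGG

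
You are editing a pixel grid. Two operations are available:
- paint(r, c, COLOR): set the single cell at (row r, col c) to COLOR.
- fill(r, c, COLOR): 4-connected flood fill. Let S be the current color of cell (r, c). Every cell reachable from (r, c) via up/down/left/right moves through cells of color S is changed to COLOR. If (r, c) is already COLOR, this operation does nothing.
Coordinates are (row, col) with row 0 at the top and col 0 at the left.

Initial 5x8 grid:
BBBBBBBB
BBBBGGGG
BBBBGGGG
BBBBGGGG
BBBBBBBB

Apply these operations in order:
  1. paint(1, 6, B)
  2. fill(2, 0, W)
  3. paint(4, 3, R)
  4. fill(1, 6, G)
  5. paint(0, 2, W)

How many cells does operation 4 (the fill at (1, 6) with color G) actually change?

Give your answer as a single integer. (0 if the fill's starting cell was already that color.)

Answer: 24

Derivation:
After op 1 paint(1,6,B):
BBBBBBBB
BBBBGGBG
BBBBGGGG
BBBBGGGG
BBBBBBBB
After op 2 fill(2,0,W) [29 cells changed]:
WWWWWWWW
WWWWGGWG
WWWWGGGG
WWWWGGGG
WWWWWWWW
After op 3 paint(4,3,R):
WWWWWWWW
WWWWGGWG
WWWWGGGG
WWWWGGGG
WWWRWWWW
After op 4 fill(1,6,G) [24 cells changed]:
GGGGGGGG
GGGGGGGG
GGGGGGGG
GGGGGGGG
GGGRWWWW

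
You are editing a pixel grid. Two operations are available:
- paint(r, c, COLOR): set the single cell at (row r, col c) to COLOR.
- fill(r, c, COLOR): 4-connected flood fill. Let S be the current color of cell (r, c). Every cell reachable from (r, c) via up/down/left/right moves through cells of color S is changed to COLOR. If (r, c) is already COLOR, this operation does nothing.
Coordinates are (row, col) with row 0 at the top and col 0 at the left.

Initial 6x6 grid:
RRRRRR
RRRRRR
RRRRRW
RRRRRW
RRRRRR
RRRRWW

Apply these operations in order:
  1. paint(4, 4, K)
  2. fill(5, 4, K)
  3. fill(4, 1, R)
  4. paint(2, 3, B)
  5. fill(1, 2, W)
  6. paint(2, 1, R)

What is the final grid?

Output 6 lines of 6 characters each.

Answer: WWWWWW
WWWWWW
WRWBWW
WWWWWW
WWWWKR
WWWWKK

Derivation:
After op 1 paint(4,4,K):
RRRRRR
RRRRRR
RRRRRW
RRRRRW
RRRRKR
RRRRWW
After op 2 fill(5,4,K) [2 cells changed]:
RRRRRR
RRRRRR
RRRRRW
RRRRRW
RRRRKR
RRRRKK
After op 3 fill(4,1,R) [0 cells changed]:
RRRRRR
RRRRRR
RRRRRW
RRRRRW
RRRRKR
RRRRKK
After op 4 paint(2,3,B):
RRRRRR
RRRRRR
RRRBRW
RRRRRW
RRRRKR
RRRRKK
After op 5 fill(1,2,W) [29 cells changed]:
WWWWWW
WWWWWW
WWWBWW
WWWWWW
WWWWKR
WWWWKK
After op 6 paint(2,1,R):
WWWWWW
WWWWWW
WRWBWW
WWWWWW
WWWWKR
WWWWKK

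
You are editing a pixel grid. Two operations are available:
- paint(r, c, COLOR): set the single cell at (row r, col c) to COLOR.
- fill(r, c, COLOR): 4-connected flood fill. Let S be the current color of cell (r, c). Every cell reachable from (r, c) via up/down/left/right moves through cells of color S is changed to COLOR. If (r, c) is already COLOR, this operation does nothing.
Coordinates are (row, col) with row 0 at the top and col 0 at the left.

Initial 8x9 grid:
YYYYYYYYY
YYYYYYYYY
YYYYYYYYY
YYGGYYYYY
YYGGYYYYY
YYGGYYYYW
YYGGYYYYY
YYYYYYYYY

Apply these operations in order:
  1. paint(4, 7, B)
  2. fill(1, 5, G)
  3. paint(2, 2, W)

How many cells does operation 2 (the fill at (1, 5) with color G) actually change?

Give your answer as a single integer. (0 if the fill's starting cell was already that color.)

After op 1 paint(4,7,B):
YYYYYYYYY
YYYYYYYYY
YYYYYYYYY
YYGGYYYYY
YYGGYYYBY
YYGGYYYYW
YYGGYYYYY
YYYYYYYYY
After op 2 fill(1,5,G) [62 cells changed]:
GGGGGGGGG
GGGGGGGGG
GGGGGGGGG
GGGGGGGGG
GGGGGGGBG
GGGGGGGGW
GGGGGGGGG
GGGGGGGGG

Answer: 62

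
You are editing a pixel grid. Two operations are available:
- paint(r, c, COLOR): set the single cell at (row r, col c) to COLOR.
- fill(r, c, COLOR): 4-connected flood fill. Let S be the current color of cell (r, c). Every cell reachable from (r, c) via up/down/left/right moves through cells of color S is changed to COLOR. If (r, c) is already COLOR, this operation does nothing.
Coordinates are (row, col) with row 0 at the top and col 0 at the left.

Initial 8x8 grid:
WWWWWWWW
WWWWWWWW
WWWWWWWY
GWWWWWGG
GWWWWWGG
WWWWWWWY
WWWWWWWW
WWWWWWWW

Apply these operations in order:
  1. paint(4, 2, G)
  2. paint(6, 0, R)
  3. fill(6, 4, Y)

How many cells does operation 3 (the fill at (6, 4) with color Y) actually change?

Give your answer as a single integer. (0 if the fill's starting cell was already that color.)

Answer: 54

Derivation:
After op 1 paint(4,2,G):
WWWWWWWW
WWWWWWWW
WWWWWWWY
GWWWWWGG
GWGWWWGG
WWWWWWWY
WWWWWWWW
WWWWWWWW
After op 2 paint(6,0,R):
WWWWWWWW
WWWWWWWW
WWWWWWWY
GWWWWWGG
GWGWWWGG
WWWWWWWY
RWWWWWWW
WWWWWWWW
After op 3 fill(6,4,Y) [54 cells changed]:
YYYYYYYY
YYYYYYYY
YYYYYYYY
GYYYYYGG
GYGYYYGG
YYYYYYYY
RYYYYYYY
YYYYYYYY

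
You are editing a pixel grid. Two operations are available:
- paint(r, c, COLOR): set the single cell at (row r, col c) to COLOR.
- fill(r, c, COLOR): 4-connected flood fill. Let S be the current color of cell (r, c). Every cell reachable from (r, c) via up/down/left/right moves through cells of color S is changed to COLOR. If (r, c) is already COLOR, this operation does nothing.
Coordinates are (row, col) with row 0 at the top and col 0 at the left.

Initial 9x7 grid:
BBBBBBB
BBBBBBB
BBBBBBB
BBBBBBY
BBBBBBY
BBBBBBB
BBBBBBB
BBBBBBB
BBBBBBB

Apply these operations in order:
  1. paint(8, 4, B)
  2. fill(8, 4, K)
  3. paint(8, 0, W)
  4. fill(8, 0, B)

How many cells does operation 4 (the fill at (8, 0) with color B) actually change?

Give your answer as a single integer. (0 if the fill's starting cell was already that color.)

After op 1 paint(8,4,B):
BBBBBBB
BBBBBBB
BBBBBBB
BBBBBBY
BBBBBBY
BBBBBBB
BBBBBBB
BBBBBBB
BBBBBBB
After op 2 fill(8,4,K) [61 cells changed]:
KKKKKKK
KKKKKKK
KKKKKKK
KKKKKKY
KKKKKKY
KKKKKKK
KKKKKKK
KKKKKKK
KKKKKKK
After op 3 paint(8,0,W):
KKKKKKK
KKKKKKK
KKKKKKK
KKKKKKY
KKKKKKY
KKKKKKK
KKKKKKK
KKKKKKK
WKKKKKK
After op 4 fill(8,0,B) [1 cells changed]:
KKKKKKK
KKKKKKK
KKKKKKK
KKKKKKY
KKKKKKY
KKKKKKK
KKKKKKK
KKKKKKK
BKKKKKK

Answer: 1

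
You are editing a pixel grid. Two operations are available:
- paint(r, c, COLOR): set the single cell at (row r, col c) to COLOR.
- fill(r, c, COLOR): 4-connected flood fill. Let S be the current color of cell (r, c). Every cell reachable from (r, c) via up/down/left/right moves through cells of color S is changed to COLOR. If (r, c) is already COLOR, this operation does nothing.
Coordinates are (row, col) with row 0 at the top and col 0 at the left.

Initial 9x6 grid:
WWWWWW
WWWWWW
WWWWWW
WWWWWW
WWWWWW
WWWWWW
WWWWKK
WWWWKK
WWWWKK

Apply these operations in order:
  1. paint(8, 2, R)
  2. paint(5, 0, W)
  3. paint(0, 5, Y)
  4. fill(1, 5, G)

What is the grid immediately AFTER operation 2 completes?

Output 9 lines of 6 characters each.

Answer: WWWWWW
WWWWWW
WWWWWW
WWWWWW
WWWWWW
WWWWWW
WWWWKK
WWWWKK
WWRWKK

Derivation:
After op 1 paint(8,2,R):
WWWWWW
WWWWWW
WWWWWW
WWWWWW
WWWWWW
WWWWWW
WWWWKK
WWWWKK
WWRWKK
After op 2 paint(5,0,W):
WWWWWW
WWWWWW
WWWWWW
WWWWWW
WWWWWW
WWWWWW
WWWWKK
WWWWKK
WWRWKK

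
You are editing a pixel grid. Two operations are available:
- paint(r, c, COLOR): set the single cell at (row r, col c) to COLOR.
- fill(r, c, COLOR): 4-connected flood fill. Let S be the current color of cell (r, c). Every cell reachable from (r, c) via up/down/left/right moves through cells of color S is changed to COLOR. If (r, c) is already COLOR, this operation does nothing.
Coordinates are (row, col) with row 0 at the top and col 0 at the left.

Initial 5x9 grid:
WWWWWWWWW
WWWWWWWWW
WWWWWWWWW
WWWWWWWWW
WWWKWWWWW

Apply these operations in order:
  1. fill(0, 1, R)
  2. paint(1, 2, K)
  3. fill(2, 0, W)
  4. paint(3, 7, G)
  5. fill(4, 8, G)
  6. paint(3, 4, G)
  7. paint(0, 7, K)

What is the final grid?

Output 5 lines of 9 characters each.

Answer: GGGGGGGKG
GGKGGGGGG
GGGGGGGGG
GGGGGGGGG
GGGKGGGGG

Derivation:
After op 1 fill(0,1,R) [44 cells changed]:
RRRRRRRRR
RRRRRRRRR
RRRRRRRRR
RRRRRRRRR
RRRKRRRRR
After op 2 paint(1,2,K):
RRRRRRRRR
RRKRRRRRR
RRRRRRRRR
RRRRRRRRR
RRRKRRRRR
After op 3 fill(2,0,W) [43 cells changed]:
WWWWWWWWW
WWKWWWWWW
WWWWWWWWW
WWWWWWWWW
WWWKWWWWW
After op 4 paint(3,7,G):
WWWWWWWWW
WWKWWWWWW
WWWWWWWWW
WWWWWWWGW
WWWKWWWWW
After op 5 fill(4,8,G) [42 cells changed]:
GGGGGGGGG
GGKGGGGGG
GGGGGGGGG
GGGGGGGGG
GGGKGGGGG
After op 6 paint(3,4,G):
GGGGGGGGG
GGKGGGGGG
GGGGGGGGG
GGGGGGGGG
GGGKGGGGG
After op 7 paint(0,7,K):
GGGGGGGKG
GGKGGGGGG
GGGGGGGGG
GGGGGGGGG
GGGKGGGGG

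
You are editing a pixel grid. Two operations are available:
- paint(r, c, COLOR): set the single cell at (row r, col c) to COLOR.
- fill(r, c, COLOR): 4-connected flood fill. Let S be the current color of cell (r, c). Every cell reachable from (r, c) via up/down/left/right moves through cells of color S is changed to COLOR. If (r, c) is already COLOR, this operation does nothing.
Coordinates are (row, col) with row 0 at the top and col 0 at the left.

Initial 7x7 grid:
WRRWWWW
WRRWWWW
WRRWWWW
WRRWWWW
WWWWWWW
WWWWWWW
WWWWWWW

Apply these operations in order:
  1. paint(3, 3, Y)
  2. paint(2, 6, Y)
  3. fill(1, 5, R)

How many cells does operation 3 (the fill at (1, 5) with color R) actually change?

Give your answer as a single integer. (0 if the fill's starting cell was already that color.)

After op 1 paint(3,3,Y):
WRRWWWW
WRRWWWW
WRRWWWW
WRRYWWW
WWWWWWW
WWWWWWW
WWWWWWW
After op 2 paint(2,6,Y):
WRRWWWW
WRRWWWW
WRRWWWY
WRRYWWW
WWWWWWW
WWWWWWW
WWWWWWW
After op 3 fill(1,5,R) [39 cells changed]:
RRRRRRR
RRRRRRR
RRRRRRY
RRRYRRR
RRRRRRR
RRRRRRR
RRRRRRR

Answer: 39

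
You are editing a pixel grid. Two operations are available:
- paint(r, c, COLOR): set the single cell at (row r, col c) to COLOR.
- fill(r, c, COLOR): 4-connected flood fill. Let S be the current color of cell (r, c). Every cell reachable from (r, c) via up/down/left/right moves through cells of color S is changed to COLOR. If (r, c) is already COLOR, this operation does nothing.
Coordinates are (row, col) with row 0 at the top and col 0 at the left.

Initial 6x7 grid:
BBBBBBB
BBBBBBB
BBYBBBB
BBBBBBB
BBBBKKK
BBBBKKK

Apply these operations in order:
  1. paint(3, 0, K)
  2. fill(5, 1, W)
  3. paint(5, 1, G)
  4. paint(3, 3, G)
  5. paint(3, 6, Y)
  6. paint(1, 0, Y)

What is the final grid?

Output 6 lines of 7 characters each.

Answer: WWWWWWW
YWWWWWW
WWYWWWW
KWWGWWY
WWWWKKK
WGWWKKK

Derivation:
After op 1 paint(3,0,K):
BBBBBBB
BBBBBBB
BBYBBBB
KBBBBBB
BBBBKKK
BBBBKKK
After op 2 fill(5,1,W) [34 cells changed]:
WWWWWWW
WWWWWWW
WWYWWWW
KWWWWWW
WWWWKKK
WWWWKKK
After op 3 paint(5,1,G):
WWWWWWW
WWWWWWW
WWYWWWW
KWWWWWW
WWWWKKK
WGWWKKK
After op 4 paint(3,3,G):
WWWWWWW
WWWWWWW
WWYWWWW
KWWGWWW
WWWWKKK
WGWWKKK
After op 5 paint(3,6,Y):
WWWWWWW
WWWWWWW
WWYWWWW
KWWGWWY
WWWWKKK
WGWWKKK
After op 6 paint(1,0,Y):
WWWWWWW
YWWWWWW
WWYWWWW
KWWGWWY
WWWWKKK
WGWWKKK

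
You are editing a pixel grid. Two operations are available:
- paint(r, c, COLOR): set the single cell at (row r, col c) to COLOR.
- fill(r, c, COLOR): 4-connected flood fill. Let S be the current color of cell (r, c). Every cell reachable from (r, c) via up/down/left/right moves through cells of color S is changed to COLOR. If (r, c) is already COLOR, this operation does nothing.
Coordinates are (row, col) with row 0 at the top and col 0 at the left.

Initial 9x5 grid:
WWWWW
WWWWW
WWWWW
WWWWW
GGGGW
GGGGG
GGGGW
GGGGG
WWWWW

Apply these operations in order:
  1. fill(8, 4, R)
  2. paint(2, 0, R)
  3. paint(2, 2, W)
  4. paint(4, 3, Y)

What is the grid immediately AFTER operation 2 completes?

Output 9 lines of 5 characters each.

Answer: WWWWW
WWWWW
RWWWW
WWWWW
GGGGW
GGGGG
GGGGW
GGGGG
RRRRR

Derivation:
After op 1 fill(8,4,R) [5 cells changed]:
WWWWW
WWWWW
WWWWW
WWWWW
GGGGW
GGGGG
GGGGW
GGGGG
RRRRR
After op 2 paint(2,0,R):
WWWWW
WWWWW
RWWWW
WWWWW
GGGGW
GGGGG
GGGGW
GGGGG
RRRRR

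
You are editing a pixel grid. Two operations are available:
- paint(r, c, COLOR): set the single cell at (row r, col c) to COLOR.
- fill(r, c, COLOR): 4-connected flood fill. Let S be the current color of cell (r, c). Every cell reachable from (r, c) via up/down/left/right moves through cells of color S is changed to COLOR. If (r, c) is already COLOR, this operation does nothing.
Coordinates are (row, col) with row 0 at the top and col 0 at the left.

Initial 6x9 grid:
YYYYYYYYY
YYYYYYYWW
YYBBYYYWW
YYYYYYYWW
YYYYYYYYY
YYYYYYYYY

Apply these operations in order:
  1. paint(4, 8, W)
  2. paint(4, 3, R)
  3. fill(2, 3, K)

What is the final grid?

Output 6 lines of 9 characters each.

After op 1 paint(4,8,W):
YYYYYYYYY
YYYYYYYWW
YYBBYYYWW
YYYYYYYWW
YYYYYYYYW
YYYYYYYYY
After op 2 paint(4,3,R):
YYYYYYYYY
YYYYYYYWW
YYBBYYYWW
YYYYYYYWW
YYYRYYYYW
YYYYYYYYY
After op 3 fill(2,3,K) [2 cells changed]:
YYYYYYYYY
YYYYYYYWW
YYKKYYYWW
YYYYYYYWW
YYYRYYYYW
YYYYYYYYY

Answer: YYYYYYYYY
YYYYYYYWW
YYKKYYYWW
YYYYYYYWW
YYYRYYYYW
YYYYYYYYY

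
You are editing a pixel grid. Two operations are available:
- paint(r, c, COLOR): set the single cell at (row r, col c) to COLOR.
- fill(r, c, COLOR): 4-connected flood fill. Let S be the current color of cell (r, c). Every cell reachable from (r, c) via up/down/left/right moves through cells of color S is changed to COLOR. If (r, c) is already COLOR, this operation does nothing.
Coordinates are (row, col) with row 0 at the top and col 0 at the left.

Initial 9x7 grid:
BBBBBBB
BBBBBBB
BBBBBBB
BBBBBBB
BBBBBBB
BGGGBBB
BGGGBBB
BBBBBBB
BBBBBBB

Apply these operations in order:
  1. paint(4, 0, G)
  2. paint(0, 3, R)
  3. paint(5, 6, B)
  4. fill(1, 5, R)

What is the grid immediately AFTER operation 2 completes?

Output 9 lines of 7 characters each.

Answer: BBBRBBB
BBBBBBB
BBBBBBB
BBBBBBB
GBBBBBB
BGGGBBB
BGGGBBB
BBBBBBB
BBBBBBB

Derivation:
After op 1 paint(4,0,G):
BBBBBBB
BBBBBBB
BBBBBBB
BBBBBBB
GBBBBBB
BGGGBBB
BGGGBBB
BBBBBBB
BBBBBBB
After op 2 paint(0,3,R):
BBBRBBB
BBBBBBB
BBBBBBB
BBBBBBB
GBBBBBB
BGGGBBB
BGGGBBB
BBBBBBB
BBBBBBB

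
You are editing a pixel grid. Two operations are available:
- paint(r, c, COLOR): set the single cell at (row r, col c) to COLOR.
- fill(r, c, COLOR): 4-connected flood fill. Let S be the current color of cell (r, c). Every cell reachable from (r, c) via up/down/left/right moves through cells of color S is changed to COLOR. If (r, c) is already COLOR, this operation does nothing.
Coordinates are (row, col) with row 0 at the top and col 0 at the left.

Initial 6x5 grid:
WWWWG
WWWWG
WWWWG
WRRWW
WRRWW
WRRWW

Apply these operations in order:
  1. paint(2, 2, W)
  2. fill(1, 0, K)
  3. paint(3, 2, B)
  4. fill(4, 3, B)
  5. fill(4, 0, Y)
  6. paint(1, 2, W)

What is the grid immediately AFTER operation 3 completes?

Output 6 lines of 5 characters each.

After op 1 paint(2,2,W):
WWWWG
WWWWG
WWWWG
WRRWW
WRRWW
WRRWW
After op 2 fill(1,0,K) [21 cells changed]:
KKKKG
KKKKG
KKKKG
KRRKK
KRRKK
KRRKK
After op 3 paint(3,2,B):
KKKKG
KKKKG
KKKKG
KRBKK
KRRKK
KRRKK

Answer: KKKKG
KKKKG
KKKKG
KRBKK
KRRKK
KRRKK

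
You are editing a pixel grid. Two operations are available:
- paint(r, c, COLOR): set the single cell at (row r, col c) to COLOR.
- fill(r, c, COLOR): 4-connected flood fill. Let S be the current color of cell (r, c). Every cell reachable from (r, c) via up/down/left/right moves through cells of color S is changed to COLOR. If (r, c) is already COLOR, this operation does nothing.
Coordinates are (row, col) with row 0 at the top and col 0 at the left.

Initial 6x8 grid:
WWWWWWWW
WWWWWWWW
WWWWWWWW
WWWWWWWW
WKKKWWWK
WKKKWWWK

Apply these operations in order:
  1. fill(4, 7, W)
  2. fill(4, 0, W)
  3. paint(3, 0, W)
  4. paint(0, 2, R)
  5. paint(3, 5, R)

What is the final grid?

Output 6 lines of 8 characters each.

Answer: WWRWWWWW
WWWWWWWW
WWWWWWWW
WWWWWRWW
WKKKWWWW
WKKKWWWW

Derivation:
After op 1 fill(4,7,W) [2 cells changed]:
WWWWWWWW
WWWWWWWW
WWWWWWWW
WWWWWWWW
WKKKWWWW
WKKKWWWW
After op 2 fill(4,0,W) [0 cells changed]:
WWWWWWWW
WWWWWWWW
WWWWWWWW
WWWWWWWW
WKKKWWWW
WKKKWWWW
After op 3 paint(3,0,W):
WWWWWWWW
WWWWWWWW
WWWWWWWW
WWWWWWWW
WKKKWWWW
WKKKWWWW
After op 4 paint(0,2,R):
WWRWWWWW
WWWWWWWW
WWWWWWWW
WWWWWWWW
WKKKWWWW
WKKKWWWW
After op 5 paint(3,5,R):
WWRWWWWW
WWWWWWWW
WWWWWWWW
WWWWWRWW
WKKKWWWW
WKKKWWWW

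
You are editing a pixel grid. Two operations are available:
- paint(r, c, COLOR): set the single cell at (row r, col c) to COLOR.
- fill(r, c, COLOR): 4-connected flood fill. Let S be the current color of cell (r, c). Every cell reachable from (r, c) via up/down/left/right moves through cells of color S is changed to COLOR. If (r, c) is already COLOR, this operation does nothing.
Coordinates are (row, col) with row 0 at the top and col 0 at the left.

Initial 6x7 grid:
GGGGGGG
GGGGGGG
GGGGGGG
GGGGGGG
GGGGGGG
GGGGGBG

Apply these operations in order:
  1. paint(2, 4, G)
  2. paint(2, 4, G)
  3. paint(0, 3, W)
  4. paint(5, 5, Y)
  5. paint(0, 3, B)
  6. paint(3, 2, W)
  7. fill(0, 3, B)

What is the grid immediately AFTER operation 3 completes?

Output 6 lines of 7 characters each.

After op 1 paint(2,4,G):
GGGGGGG
GGGGGGG
GGGGGGG
GGGGGGG
GGGGGGG
GGGGGBG
After op 2 paint(2,4,G):
GGGGGGG
GGGGGGG
GGGGGGG
GGGGGGG
GGGGGGG
GGGGGBG
After op 3 paint(0,3,W):
GGGWGGG
GGGGGGG
GGGGGGG
GGGGGGG
GGGGGGG
GGGGGBG

Answer: GGGWGGG
GGGGGGG
GGGGGGG
GGGGGGG
GGGGGGG
GGGGGBG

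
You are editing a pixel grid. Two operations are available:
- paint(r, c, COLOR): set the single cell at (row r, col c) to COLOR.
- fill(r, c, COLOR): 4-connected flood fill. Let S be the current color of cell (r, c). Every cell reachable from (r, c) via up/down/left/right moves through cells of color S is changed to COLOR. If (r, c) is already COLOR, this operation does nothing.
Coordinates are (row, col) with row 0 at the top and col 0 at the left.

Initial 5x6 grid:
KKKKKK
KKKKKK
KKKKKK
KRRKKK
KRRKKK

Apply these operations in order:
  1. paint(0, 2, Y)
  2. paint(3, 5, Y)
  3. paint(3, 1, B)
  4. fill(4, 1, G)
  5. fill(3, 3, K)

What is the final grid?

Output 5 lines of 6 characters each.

Answer: KKYKKK
KKKKKK
KKKKKK
KBGKKY
KGGKKK

Derivation:
After op 1 paint(0,2,Y):
KKYKKK
KKKKKK
KKKKKK
KRRKKK
KRRKKK
After op 2 paint(3,5,Y):
KKYKKK
KKKKKK
KKKKKK
KRRKKY
KRRKKK
After op 3 paint(3,1,B):
KKYKKK
KKKKKK
KKKKKK
KBRKKY
KRRKKK
After op 4 fill(4,1,G) [3 cells changed]:
KKYKKK
KKKKKK
KKKKKK
KBGKKY
KGGKKK
After op 5 fill(3,3,K) [0 cells changed]:
KKYKKK
KKKKKK
KKKKKK
KBGKKY
KGGKKK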